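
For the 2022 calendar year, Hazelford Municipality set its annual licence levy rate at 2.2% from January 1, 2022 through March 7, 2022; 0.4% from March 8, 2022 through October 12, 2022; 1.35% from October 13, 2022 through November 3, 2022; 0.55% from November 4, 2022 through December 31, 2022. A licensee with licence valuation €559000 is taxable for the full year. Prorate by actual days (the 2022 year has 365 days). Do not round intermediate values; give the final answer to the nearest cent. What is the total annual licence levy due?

January 1 – March 7, 2022: 66 days at 2.2% → €559000 × 2.2% × 66/365 = €2223.7479
March 8 – October 12, 2022: 219 days at 0.4% → €559000 × 0.4% × 219/365 = €1341.6000
October 13 – November 3, 2022: 22 days at 1.35% → €559000 × 1.35% × 22/365 = €454.8575
November 4 – December 31, 2022: 58 days at 0.55% → €559000 × 0.55% × 58/365 = €488.5507
Total = €4508.7562

€4508.76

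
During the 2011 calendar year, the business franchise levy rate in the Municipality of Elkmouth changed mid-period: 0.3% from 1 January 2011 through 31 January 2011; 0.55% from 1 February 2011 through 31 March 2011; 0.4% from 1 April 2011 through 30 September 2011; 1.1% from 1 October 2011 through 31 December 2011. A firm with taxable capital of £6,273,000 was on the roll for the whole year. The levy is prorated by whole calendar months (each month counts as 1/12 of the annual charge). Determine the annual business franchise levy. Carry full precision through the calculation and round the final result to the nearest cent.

1 January – 31 January 2011: 1 month at 0.3% → £6,273,000 × 0.3% × 1/12 = £1,568.2500
1 February – 31 March 2011: 2 months at 0.55% → £6,273,000 × 0.55% × 2/12 = £5,750.2500
1 April – 30 September 2011: 6 months at 0.4% → £6,273,000 × 0.4% × 6/12 = £12,546.0000
1 October – 31 December 2011: 3 months at 1.1% → £6,273,000 × 1.1% × 3/12 = £17,250.7500
Total = £37,115.2500

£37,115.25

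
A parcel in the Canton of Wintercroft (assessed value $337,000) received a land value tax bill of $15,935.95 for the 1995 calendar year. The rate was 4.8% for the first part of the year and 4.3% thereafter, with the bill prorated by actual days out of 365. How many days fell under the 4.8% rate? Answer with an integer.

313 days

Let d = days at the first rate; then 365 − d days at the second rate.
$337,000 × [4.8%·d + 4.3%·(365−d)] / 365 = $15,935.95
Solving gives d = 313, so the new rate took effect on November 10, 1995.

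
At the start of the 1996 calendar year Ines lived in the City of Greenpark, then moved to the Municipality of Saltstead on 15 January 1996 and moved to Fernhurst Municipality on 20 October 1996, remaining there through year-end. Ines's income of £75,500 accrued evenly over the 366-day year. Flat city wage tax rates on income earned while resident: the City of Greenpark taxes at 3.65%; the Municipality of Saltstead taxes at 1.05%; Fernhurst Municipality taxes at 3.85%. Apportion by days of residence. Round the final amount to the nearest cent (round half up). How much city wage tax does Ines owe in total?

£1,289.48

The City of Greenpark, 1 January – 14 January 1996: 14 days → £75,500 × 3.65% × 14/366 = £105.4112
The Municipality of Saltstead, 15 January – 19 October 1996: 279 days → £75,500 × 1.05% × 279/366 = £604.3094
Fernhurst Municipality, 20 October – 31 December 1996: 73 days → £75,500 × 3.85% × 73/366 = £579.7616
Total = £1,289.4822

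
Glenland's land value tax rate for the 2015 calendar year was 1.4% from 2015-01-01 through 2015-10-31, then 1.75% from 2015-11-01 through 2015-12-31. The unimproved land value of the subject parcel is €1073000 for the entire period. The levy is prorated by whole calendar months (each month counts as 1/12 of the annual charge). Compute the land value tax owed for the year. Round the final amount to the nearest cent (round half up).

€15647.92

2015-01-01 to 2015-10-31: 10 months at 1.4% → €1073000 × 1.4% × 10/12 = €12518.3333
2015-11-01 to 2015-12-31: 2 months at 1.75% → €1073000 × 1.75% × 2/12 = €3129.5833
Total = €15647.9167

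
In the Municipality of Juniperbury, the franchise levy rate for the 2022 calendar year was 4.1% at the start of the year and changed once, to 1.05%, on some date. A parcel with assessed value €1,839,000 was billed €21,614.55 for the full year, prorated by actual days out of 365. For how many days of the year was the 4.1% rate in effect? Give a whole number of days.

Let d = days at the first rate; then 365 − d days at the second rate.
€1,839,000 × [4.1%·d + 1.05%·(365−d)] / 365 = €21,614.55
Solving gives d = 15, so the new rate took effect on January 16, 2022.

15 days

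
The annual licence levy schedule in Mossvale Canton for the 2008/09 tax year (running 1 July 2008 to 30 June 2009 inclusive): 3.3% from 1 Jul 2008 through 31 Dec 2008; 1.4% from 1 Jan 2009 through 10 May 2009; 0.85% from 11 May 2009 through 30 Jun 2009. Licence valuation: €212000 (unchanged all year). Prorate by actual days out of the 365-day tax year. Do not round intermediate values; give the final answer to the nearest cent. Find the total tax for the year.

€4835.63

1 Jul – 31 Dec 2008: 184 days at 3.3% → €212000 × 3.3% × 184/365 = €3526.7507
1 Jan – 10 May 2009: 130 days at 1.4% → €212000 × 1.4% × 130/365 = €1057.0959
11 May – 30 Jun 2009: 51 days at 0.85% → €212000 × 0.85% × 51/365 = €251.7863
Total = €4835.6329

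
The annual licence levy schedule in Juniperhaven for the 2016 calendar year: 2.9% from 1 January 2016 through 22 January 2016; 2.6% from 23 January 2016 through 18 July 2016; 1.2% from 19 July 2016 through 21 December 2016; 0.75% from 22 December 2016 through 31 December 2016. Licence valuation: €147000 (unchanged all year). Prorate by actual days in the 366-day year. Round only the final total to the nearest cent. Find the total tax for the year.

1 January – 22 January 2016: 22 days at 2.9% → €147000 × 2.9% × 22/366 = €256.2459
23 January – 18 July 2016: 178 days at 2.6% → €147000 × 2.6% × 178/366 = €1858.7869
19 July – 21 December 2016: 156 days at 1.2% → €147000 × 1.2% × 156/366 = €751.8689
22 December – 31 December 2016: 10 days at 0.75% → €147000 × 0.75% × 10/366 = €30.1230
Total = €2897.0246

€2897.02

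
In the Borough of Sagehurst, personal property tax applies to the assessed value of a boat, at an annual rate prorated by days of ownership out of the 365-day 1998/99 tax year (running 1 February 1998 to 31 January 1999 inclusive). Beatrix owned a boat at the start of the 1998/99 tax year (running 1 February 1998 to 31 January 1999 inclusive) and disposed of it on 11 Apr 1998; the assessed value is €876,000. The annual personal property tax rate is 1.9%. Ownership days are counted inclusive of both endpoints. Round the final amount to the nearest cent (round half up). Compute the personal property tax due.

€3,192.00

Days held (1 Feb – 11 Apr 1998): 70 out of 365
Tax = €876,000 × 1.9% × 70/365 = €3,192.0000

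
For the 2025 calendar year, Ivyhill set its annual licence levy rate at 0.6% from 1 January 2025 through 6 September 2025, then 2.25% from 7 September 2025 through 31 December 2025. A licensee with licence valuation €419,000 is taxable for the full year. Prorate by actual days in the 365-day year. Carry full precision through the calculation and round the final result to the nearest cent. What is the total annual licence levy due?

€4,711.17

1 January – 6 September 2025: 249 days at 0.6% → €419,000 × 0.6% × 249/365 = €1,715.0301
7 September – 31 December 2025: 116 days at 2.25% → €419,000 × 2.25% × 116/365 = €2,996.1370
Total = €4,711.1671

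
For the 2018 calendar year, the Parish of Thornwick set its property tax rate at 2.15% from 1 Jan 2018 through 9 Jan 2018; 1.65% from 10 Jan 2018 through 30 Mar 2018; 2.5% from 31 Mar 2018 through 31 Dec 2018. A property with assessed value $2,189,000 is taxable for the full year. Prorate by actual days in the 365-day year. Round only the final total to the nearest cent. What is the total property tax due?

$50,457.95

1 Jan – 9 Jan 2018: 9 days at 2.15% → $2,189,000 × 2.15% × 9/365 = $1,160.4699
10 Jan – 30 Mar 2018: 80 days at 1.65% → $2,189,000 × 1.65% × 80/365 = $7,916.3836
31 Mar – 31 Dec 2018: 276 days at 2.5% → $2,189,000 × 2.5% × 276/365 = $41,381.0959
Total = $50,457.9493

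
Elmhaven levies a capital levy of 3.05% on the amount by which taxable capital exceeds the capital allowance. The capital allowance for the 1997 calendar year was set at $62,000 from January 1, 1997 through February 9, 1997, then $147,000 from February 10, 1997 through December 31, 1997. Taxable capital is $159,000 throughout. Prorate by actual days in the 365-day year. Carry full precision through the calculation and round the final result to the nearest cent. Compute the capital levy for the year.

January 1 – February 9, 1997: 40 days, exemption $62,000 → ($159,000 − $62,000) × 3.05% × 40/365 = $324.2192
February 10 – December 31, 1997: 325 days, exemption $147,000 → ($159,000 − $147,000) × 3.05% × 325/365 = $325.8904
Total = $650.1096

$650.11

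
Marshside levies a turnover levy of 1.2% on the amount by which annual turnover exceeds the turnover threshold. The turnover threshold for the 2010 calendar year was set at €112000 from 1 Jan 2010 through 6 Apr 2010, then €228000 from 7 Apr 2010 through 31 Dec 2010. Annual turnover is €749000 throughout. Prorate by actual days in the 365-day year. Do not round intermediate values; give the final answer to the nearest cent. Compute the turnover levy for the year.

1 Jan – 6 Apr 2010: 96 days, exemption €112000 → (€749000 − €112000) × 1.2% × 96/365 = €2010.4767
7 Apr – 31 Dec 2010: 269 days, exemption €228000 → (€749000 − €228000) × 1.2% × 269/365 = €4607.6384
Total = €6618.1151

€6618.12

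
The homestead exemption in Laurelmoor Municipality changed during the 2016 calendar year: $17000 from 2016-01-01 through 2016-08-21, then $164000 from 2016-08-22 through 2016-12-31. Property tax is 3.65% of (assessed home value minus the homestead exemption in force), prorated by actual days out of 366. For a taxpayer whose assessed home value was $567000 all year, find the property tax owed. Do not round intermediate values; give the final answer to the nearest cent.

$18139.90

2016-01-01 to 2016-08-21: 234 days, exemption $17000 → ($567000 − $17000) × 3.65% × 234/366 = $12834.8361
2016-08-22 to 2016-12-31: 132 days, exemption $164000 → ($567000 − $164000) × 3.65% × 132/366 = $5305.0656
Total = $18139.9016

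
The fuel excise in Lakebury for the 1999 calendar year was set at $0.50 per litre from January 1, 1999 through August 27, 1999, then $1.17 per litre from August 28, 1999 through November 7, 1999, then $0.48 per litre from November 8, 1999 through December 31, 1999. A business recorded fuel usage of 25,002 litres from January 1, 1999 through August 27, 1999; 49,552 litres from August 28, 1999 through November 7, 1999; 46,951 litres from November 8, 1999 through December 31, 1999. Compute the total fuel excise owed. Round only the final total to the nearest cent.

$93013.32

January 1 – August 27, 1999: 25,002 litres at $0.50/litre → $12501.00
August 28 – November 7, 1999: 49,552 litres at $1.17/litre → $57975.84
November 8 – December 31, 1999: 46,951 litres at $0.48/litre → $22536.48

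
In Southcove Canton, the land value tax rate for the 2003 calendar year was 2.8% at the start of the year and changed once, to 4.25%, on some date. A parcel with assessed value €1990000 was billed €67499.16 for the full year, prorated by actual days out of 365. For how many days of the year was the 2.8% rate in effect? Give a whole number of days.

Let d = days at the first rate; then 365 − d days at the second rate.
€1990000 × [2.8%·d + 4.25%·(365−d)] / 365 = €67499.16
Solving gives d = 216, so the new rate took effect on August 5, 2003.

216 days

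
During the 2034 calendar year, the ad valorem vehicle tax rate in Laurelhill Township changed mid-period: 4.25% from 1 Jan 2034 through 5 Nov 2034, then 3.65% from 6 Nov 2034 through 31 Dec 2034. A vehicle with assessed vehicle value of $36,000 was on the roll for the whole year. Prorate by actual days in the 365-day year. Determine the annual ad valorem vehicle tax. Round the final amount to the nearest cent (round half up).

1 Jan – 5 Nov 2034: 309 days at 4.25% → $36,000 × 4.25% × 309/365 = $1,295.2603
6 Nov – 31 Dec 2034: 56 days at 3.65% → $36,000 × 3.65% × 56/365 = $201.6000
Total = $1,496.8603

$1,496.86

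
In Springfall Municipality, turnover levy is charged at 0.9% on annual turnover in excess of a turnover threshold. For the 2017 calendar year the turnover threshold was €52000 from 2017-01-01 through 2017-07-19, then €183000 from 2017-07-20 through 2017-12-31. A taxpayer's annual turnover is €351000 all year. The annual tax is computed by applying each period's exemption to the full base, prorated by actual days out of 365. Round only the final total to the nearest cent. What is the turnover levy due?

2017-01-01 to 2017-07-19: 200 days, exemption €52000 → (€351000 − €52000) × 0.9% × 200/365 = €1474.5205
2017-07-20 to 2017-12-31: 165 days, exemption €183000 → (€351000 − €183000) × 0.9% × 165/365 = €683.5068
Total = €2158.0274

€2158.03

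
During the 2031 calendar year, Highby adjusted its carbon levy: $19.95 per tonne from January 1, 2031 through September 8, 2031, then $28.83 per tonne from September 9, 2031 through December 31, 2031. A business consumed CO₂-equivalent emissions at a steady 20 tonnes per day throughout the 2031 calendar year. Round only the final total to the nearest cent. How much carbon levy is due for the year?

$165881.40

January 1 – September 8, 2031: 251 days × 20 tonnes/day = 5,020 tonnes at $19.95/tonne → $100149.00
September 9 – December 31, 2031: 114 days × 20 tonnes/day = 2,280 tonnes at $28.83/tonne → $65732.40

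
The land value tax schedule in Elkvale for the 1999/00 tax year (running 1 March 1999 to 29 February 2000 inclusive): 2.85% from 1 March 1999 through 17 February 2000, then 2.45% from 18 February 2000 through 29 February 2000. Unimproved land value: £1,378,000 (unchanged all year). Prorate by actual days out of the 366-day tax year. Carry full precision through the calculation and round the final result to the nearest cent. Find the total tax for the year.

1 March 1999 – 17 February 2000: 354 days at 2.85% → £1,378,000 × 2.85% × 354/366 = £37,985.3607
18 February – 29 February 2000: 12 days at 2.45% → £1,378,000 × 2.45% × 12/366 = £1,106.9180
Total = £39,092.2787

£39,092.28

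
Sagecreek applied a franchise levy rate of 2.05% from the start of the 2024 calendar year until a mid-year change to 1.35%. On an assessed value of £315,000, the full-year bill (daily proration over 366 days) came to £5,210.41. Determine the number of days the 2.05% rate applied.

Let d = days at the first rate; then 366 − d days at the second rate.
£315,000 × [2.05%·d + 1.35%·(366−d)] / 366 = £5,210.41
Solving gives d = 159, so the new rate took effect on 8 Jun 2024.

159 days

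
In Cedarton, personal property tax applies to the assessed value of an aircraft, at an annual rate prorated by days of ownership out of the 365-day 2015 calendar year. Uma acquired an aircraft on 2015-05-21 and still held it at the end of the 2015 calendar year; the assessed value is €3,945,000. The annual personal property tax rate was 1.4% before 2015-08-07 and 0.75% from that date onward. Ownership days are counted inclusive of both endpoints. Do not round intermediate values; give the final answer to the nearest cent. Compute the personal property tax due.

2015-05-21 to 2015-08-06: 78 days at 1.4% → €3,945,000 × 1.4% × 78/365 = €11,802.5753
2015-08-07 to 2015-12-31: 147 days at 0.75% → €3,945,000 × 0.75% × 147/365 = €11,916.0616
Total = €23,718.6370

€23,718.64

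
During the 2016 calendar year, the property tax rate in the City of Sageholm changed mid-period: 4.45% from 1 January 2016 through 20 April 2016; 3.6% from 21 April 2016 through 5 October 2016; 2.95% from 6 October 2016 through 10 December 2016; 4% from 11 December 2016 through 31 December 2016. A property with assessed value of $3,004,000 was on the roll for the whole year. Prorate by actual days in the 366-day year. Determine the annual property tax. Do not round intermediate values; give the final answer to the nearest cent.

1 January – 20 April 2016: 111 days at 4.45% → $3,004,000 × 4.45% × 111/366 = $40,541.6885
21 April – 5 October 2016: 168 days at 3.6% → $3,004,000 × 3.6% × 168/366 = $49,639.8689
6 October – 10 December 2016: 66 days at 2.95% → $3,004,000 × 2.95% × 66/366 = $15,980.2951
11 December – 31 December 2016: 21 days at 4% → $3,004,000 × 4% × 21/366 = $6,894.4262
Total = $113,056.2787

$113,056.28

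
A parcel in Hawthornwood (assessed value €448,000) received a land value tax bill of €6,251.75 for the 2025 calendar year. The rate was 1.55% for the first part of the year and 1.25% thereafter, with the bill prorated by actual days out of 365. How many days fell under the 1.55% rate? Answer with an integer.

Let d = days at the first rate; then 365 − d days at the second rate.
€448,000 × [1.55%·d + 1.25%·(365−d)] / 365 = €6,251.75
Solving gives d = 177, so the new rate took effect on 27 Jun 2025.

177 days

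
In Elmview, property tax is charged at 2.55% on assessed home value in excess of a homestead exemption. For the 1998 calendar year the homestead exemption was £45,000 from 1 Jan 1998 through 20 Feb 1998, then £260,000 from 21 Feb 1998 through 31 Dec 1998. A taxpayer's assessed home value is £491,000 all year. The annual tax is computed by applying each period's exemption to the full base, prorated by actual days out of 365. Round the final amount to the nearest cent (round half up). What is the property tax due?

£6,656.55

1 Jan – 20 Feb 1998: 51 days, exemption £45,000 → (£491,000 − £45,000) × 2.55% × 51/365 = £1,589.1041
21 Feb – 31 Dec 1998: 314 days, exemption £260,000 → (£491,000 − £260,000) × 2.55% × 314/365 = £5,067.4438
Total = £6,656.5479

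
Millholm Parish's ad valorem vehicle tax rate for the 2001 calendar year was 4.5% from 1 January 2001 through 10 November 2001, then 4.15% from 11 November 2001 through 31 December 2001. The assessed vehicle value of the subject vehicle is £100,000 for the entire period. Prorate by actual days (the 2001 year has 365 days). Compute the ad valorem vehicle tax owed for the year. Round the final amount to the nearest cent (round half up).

1 January – 10 November 2001: 314 days at 4.5% → £100,000 × 4.5% × 314/365 = £3,871.2329
11 November – 31 December 2001: 51 days at 4.15% → £100,000 × 4.15% × 51/365 = £579.8630
Total = £4,451.0959

£4,451.10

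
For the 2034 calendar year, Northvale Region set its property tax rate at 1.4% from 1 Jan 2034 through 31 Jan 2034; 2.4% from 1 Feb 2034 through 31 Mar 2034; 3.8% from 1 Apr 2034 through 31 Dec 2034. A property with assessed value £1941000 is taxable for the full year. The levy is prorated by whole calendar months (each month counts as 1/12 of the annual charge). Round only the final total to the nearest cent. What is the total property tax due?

£65347.00

1 Jan – 31 Jan 2034: 1 month at 1.4% → £1941000 × 1.4% × 1/12 = £2264.5000
1 Feb – 31 Mar 2034: 2 months at 2.4% → £1941000 × 2.4% × 2/12 = £7764.0000
1 Apr – 31 Dec 2034: 9 months at 3.8% → £1941000 × 3.8% × 9/12 = £55318.5000
Total = £65347.0000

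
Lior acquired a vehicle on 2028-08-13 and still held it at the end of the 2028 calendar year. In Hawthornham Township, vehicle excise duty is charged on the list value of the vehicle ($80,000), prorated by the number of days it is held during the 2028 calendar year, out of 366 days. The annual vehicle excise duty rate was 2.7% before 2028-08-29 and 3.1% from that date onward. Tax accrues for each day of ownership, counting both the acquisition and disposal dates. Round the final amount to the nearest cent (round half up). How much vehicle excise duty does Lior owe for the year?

$941.42

2028-08-13 to 2028-08-28: 16 days at 2.7% → $80,000 × 2.7% × 16/366 = $94.4262
2028-08-29 to 2028-12-31: 125 days at 3.1% → $80,000 × 3.1% × 125/366 = $846.9945
Total = $941.4208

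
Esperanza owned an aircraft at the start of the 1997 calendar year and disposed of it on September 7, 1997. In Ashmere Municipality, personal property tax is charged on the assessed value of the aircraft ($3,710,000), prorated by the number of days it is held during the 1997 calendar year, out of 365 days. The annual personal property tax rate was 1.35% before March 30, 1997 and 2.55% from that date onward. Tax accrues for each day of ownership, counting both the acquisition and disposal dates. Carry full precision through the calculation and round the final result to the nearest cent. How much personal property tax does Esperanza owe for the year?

January 1 – March 29, 1997: 88 days at 1.35% → $3,710,000 × 1.35% × 88/365 = $12,075.2877
March 30 – September 7, 1997: 162 days at 2.55% → $3,710,000 × 2.55% × 162/365 = $41,989.0685
Total = $54,064.3562

$54,064.36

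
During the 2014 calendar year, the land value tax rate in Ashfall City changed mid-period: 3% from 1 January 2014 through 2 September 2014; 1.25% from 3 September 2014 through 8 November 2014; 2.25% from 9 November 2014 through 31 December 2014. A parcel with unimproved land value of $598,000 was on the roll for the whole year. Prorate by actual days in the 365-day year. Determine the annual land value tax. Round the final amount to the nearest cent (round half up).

$15,367.78

1 January – 2 September 2014: 245 days at 3% → $598,000 × 3% × 245/365 = $12,041.9178
3 September – 8 November 2014: 67 days at 1.25% → $598,000 × 1.25% × 67/365 = $1,372.1233
9 November – 31 December 2014: 53 days at 2.25% → $598,000 × 2.25% × 53/365 = $1,953.7397
Total = $15,367.7808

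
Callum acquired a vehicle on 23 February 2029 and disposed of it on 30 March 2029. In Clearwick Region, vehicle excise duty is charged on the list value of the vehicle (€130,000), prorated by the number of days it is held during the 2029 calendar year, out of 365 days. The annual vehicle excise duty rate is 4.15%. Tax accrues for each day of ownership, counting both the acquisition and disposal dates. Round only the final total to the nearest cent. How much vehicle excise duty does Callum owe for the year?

Days held (23 February – 30 March 2029): 36 out of 365
Tax = €130,000 × 4.15% × 36/365 = €532.1096

€532.11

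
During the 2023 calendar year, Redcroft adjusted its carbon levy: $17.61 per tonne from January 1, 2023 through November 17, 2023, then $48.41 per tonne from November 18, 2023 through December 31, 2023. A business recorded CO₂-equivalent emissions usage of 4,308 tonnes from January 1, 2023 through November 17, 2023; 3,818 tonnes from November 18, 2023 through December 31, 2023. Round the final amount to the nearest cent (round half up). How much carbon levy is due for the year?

January 1 – November 17, 2023: 4,308 tonnes at $17.61/tonne → $75,863.88
November 18 – December 31, 2023: 3,818 tonnes at $48.41/tonne → $184,829.38

$260,693.26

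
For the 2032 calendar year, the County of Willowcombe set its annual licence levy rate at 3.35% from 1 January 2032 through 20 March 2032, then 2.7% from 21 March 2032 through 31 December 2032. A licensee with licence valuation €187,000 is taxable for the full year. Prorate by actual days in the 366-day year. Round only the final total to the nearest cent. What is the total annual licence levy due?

1 January – 20 March 2032: 80 days at 3.35% → €187,000 × 3.35% × 80/366 = €1,369.2896
21 March – 31 December 2032: 286 days at 2.7% → €187,000 × 2.7% × 286/366 = €3,945.3934
Total = €5,314.6831

€5,314.68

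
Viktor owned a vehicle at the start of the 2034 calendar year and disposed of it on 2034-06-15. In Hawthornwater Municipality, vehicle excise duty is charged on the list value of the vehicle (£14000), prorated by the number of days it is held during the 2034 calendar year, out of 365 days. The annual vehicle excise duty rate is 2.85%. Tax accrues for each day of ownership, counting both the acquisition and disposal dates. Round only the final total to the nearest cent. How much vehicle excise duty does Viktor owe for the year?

Days held (2034-01-01 to 2034-06-15): 166 out of 365
Tax = £14000 × 2.85% × 166/365 = £181.4630

£181.46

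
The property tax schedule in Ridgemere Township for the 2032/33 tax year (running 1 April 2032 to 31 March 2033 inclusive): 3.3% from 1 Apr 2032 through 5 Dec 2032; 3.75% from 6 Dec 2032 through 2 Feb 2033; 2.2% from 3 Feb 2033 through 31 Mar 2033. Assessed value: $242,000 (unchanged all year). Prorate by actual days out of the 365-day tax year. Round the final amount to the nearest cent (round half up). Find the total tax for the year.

$7,746.32

1 Apr – 5 Dec 2032: 249 days at 3.3% → $242,000 × 3.3% × 249/365 = $5,447.9836
6 Dec 2032 – 2 Feb 2033: 59 days at 3.75% → $242,000 × 3.75% × 59/365 = $1,466.9178
3 Feb – 31 Mar 2033: 57 days at 2.2% → $242,000 × 2.2% × 57/365 = $831.4192
Total = $7,746.3205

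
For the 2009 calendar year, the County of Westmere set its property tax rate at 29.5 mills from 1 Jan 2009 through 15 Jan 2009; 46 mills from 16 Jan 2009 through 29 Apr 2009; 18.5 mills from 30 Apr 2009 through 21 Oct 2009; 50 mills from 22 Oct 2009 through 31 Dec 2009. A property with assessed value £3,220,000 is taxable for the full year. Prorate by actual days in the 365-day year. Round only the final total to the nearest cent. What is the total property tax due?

£105,986.52

1 Jan – 15 Jan 2009: 15 days at 29.5 mills → £3,220,000 × 2.95% × 15/365 = £3,903.6986
16 Jan – 29 Apr 2009: 104 days at 46 mills → £3,220,000 × 4.6% × 104/365 = £42,204.0548
30 Apr – 21 Oct 2009: 175 days at 18.5 mills → £3,220,000 × 1.85% × 175/365 = £28,560.9589
22 Oct – 31 Dec 2009: 71 days at 50 mills → £3,220,000 × 5% × 71/365 = £31,317.8082
Total = £105,986.5205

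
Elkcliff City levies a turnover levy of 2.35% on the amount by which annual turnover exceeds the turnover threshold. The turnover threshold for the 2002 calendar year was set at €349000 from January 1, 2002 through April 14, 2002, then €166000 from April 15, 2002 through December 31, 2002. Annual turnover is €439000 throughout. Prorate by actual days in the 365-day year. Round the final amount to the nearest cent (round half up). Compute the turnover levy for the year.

January 1 – April 14, 2002: 104 days, exemption €349000 → (€439000 − €349000) × 2.35% × 104/365 = €602.6301
April 15 – December 31, 2002: 261 days, exemption €166000 → (€439000 − €166000) × 2.35% × 261/365 = €4587.5219
Total = €5190.1521

€5190.15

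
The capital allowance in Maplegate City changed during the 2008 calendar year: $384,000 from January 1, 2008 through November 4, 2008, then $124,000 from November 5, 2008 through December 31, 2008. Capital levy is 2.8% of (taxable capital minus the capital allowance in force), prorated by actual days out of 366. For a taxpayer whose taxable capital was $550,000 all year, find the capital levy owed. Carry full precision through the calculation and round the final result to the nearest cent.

January 1 – November 4, 2008: 309 days, exemption $384,000 → ($550,000 − $384,000) × 2.8% × 309/366 = $3,924.1311
November 5 – December 31, 2008: 57 days, exemption $124,000 → ($550,000 − $124,000) × 2.8% × 57/366 = $1,857.6393
Total = $5,781.7705

$5,781.77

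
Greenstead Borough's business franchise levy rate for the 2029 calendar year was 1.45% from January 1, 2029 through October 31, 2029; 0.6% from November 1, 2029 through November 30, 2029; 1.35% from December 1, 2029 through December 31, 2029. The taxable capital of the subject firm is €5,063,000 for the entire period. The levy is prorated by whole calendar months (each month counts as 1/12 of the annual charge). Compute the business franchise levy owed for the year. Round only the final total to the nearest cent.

January 1 – October 31, 2029: 10 months at 1.45% → €5,063,000 × 1.45% × 10/12 = €61,177.9167
November 1 – November 30, 2029: 1 month at 0.6% → €5,063,000 × 0.6% × 1/12 = €2,531.5000
December 1 – December 31, 2029: 1 month at 1.35% → €5,063,000 × 1.35% × 1/12 = €5,695.8750
Total = €69,405.2917

€69,405.29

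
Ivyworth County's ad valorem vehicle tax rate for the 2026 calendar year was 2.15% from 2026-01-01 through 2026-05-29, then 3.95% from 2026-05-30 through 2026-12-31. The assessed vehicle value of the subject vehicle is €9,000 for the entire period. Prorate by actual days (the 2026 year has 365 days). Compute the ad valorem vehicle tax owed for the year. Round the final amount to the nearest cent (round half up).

2026-01-01 to 2026-05-29: 149 days at 2.15% → €9,000 × 2.15% × 149/365 = €78.9904
2026-05-30 to 2026-12-31: 216 days at 3.95% → €9,000 × 3.95% × 216/365 = €210.3781
Total = €289.3685

€289.37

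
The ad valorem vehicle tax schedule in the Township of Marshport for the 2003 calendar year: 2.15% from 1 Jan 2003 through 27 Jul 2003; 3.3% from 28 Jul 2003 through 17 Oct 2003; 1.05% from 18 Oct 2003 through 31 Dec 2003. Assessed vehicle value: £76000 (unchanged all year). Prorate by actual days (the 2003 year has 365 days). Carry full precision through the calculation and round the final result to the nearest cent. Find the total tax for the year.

£1658.57

1 Jan – 27 Jul 2003: 208 days at 2.15% → £76000 × 2.15% × 208/365 = £931.1562
28 Jul – 17 Oct 2003: 82 days at 3.3% → £76000 × 3.3% × 82/365 = £563.4411
18 Oct – 31 Dec 2003: 75 days at 1.05% → £76000 × 1.05% × 75/365 = £163.9726
Total = £1658.5699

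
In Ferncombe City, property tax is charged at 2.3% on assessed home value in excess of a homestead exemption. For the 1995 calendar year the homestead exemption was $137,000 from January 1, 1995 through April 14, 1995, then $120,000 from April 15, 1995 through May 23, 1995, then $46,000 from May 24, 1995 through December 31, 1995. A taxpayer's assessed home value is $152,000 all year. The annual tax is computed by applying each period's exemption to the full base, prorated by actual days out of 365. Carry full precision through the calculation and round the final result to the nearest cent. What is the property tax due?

January 1 – April 14, 1995: 104 days, exemption $137,000 → ($152,000 − $137,000) × 2.3% × 104/365 = $98.3014
April 15 – May 23, 1995: 39 days, exemption $120,000 → ($152,000 − $120,000) × 2.3% × 39/365 = $78.6411
May 24 – December 31, 1995: 222 days, exemption $46,000 → ($152,000 − $46,000) × 2.3% × 222/365 = $1,482.8384
Total = $1,659.7808

$1,659.78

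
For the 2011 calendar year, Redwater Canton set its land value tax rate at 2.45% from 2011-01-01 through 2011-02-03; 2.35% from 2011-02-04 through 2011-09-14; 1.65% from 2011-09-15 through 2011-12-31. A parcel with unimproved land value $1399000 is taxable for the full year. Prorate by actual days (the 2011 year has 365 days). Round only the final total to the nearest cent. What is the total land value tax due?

$30109.16

2011-01-01 to 2011-02-03: 34 days at 2.45% → $1399000 × 2.45% × 34/365 = $3192.7863
2011-02-04 to 2011-09-14: 223 days at 2.35% → $1399000 × 2.35% × 223/365 = $20086.1904
2011-09-15 to 2011-12-31: 108 days at 1.65% → $1399000 × 1.65% × 108/365 = $6830.1863
Total = $30109.1630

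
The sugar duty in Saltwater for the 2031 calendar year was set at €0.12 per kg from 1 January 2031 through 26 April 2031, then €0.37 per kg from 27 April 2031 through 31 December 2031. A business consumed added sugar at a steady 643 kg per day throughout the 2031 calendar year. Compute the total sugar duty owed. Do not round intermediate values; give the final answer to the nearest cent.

€68,190.15

1 January – 26 April 2031: 116 days × 643 kg/day = 74,588 kg at €0.12/kg → €8,950.56
27 April – 31 December 2031: 249 days × 643 kg/day = 160,107 kg at €0.37/kg → €59,239.59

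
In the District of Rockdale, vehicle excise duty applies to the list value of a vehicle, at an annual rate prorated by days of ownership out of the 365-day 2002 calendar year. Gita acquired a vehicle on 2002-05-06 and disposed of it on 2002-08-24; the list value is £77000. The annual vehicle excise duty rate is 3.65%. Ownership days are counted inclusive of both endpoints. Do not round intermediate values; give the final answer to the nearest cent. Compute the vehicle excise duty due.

Days held (2002-05-06 to 2002-08-24): 111 out of 365
Tax = £77000 × 3.65% × 111/365 = £854.7000

£854.70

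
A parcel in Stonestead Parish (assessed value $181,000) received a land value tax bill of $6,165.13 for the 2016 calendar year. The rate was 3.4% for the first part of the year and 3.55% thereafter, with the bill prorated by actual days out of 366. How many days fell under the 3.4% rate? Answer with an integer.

Let d = days at the first rate; then 366 − d days at the second rate.
$181,000 × [3.4%·d + 3.55%·(366−d)] / 366 = $6,165.13
Solving gives d = 351, so the new rate took effect on 17 Dec 2016.

351 days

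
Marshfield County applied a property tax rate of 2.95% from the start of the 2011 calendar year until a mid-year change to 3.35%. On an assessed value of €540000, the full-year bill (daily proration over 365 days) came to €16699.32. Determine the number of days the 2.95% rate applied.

Let d = days at the first rate; then 365 − d days at the second rate.
€540000 × [2.95%·d + 3.35%·(365−d)] / 365 = €16699.32
Solving gives d = 235, so the new rate took effect on 24 Aug 2011.

235 days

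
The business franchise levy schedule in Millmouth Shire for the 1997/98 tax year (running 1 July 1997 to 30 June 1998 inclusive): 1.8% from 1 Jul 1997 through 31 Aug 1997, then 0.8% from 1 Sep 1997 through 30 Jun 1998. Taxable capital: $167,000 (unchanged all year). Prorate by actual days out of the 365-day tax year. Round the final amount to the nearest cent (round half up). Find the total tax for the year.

$1,619.67

1 Jul – 31 Aug 1997: 62 days at 1.8% → $167,000 × 1.8% × 62/365 = $510.6082
1 Sep 1997 – 30 Jun 1998: 303 days at 0.8% → $167,000 × 0.8% × 303/365 = $1,109.0630
Total = $1,619.6712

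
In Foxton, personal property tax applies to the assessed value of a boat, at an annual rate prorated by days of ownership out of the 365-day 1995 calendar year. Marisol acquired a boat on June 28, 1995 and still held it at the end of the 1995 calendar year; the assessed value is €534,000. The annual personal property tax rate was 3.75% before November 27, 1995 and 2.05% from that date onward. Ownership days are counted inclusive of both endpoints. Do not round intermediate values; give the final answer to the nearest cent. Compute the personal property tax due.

June 28 – November 26, 1995: 152 days at 3.75% → €534,000 × 3.75% × 152/365 = €8,339.1781
November 27 – December 31, 1995: 35 days at 2.05% → €534,000 × 2.05% × 35/365 = €1,049.7123
Total = €9,388.8904

€9,388.89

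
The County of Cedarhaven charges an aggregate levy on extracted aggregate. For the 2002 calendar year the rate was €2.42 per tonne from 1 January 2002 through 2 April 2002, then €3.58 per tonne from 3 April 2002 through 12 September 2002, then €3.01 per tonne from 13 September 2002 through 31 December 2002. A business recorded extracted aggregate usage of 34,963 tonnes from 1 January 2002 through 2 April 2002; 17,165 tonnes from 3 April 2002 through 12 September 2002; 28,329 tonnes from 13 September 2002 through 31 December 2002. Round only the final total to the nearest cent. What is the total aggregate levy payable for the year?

€231,331.45

1 January – 2 April 2002: 34,963 tonnes at €2.42/tonne → €84,610.46
3 April – 12 September 2002: 17,165 tonnes at €3.58/tonne → €61,450.70
13 September – 31 December 2002: 28,329 tonnes at €3.01/tonne → €85,270.29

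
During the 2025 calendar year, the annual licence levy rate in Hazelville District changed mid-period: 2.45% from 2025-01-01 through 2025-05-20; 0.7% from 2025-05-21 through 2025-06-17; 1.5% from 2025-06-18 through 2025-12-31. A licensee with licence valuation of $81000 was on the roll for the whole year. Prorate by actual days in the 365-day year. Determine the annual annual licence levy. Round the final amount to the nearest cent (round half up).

2025-01-01 to 2025-05-20: 140 days at 2.45% → $81000 × 2.45% × 140/365 = $761.1781
2025-05-21 to 2025-06-17: 28 days at 0.7% → $81000 × 0.7% × 28/365 = $43.4959
2025-06-18 to 2025-12-31: 197 days at 1.5% → $81000 × 1.5% × 197/365 = $655.7671
Total = $1460.4411

$1460.44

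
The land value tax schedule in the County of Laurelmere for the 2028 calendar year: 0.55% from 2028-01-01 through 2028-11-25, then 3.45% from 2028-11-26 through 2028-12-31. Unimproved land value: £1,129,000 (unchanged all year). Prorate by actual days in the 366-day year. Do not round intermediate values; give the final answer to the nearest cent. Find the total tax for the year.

2028-01-01 to 2028-11-25: 330 days at 0.55% → £1,129,000 × 0.55% × 330/366 = £5,598.7295
2028-11-26 to 2028-12-31: 36 days at 3.45% → £1,129,000 × 3.45% × 36/366 = £3,831.1967
Total = £9,429.9262

£9,429.93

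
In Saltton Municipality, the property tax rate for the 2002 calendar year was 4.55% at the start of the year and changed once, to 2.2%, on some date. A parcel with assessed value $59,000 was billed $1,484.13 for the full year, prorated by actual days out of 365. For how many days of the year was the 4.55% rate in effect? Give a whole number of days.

49 days

Let d = days at the first rate; then 365 − d days at the second rate.
$59,000 × [4.55%·d + 2.2%·(365−d)] / 365 = $1,484.13
Solving gives d = 49, so the new rate took effect on 19 February 2002.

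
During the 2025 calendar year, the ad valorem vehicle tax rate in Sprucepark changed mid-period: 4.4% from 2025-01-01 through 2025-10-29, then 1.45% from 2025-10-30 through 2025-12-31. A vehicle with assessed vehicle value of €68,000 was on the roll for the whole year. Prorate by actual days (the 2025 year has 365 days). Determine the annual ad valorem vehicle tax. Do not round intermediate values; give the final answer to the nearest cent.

2025-01-01 to 2025-10-29: 302 days at 4.4% → €68,000 × 4.4% × 302/365 = €2,475.5726
2025-10-30 to 2025-12-31: 63 days at 1.45% → €68,000 × 1.45% × 63/365 = €170.1863
Total = €2,645.7589

€2,645.76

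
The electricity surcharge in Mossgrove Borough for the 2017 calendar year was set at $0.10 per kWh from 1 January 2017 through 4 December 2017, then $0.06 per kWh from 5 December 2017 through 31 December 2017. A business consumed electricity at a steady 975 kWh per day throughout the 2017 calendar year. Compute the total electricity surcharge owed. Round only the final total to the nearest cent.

$34,534.50

1 January – 4 December 2017: 338 days × 975 kWh/day = 329,550 kWh at $0.10/kWh → $32,955.00
5 December – 31 December 2017: 27 days × 975 kWh/day = 26,325 kWh at $0.06/kWh → $1,579.50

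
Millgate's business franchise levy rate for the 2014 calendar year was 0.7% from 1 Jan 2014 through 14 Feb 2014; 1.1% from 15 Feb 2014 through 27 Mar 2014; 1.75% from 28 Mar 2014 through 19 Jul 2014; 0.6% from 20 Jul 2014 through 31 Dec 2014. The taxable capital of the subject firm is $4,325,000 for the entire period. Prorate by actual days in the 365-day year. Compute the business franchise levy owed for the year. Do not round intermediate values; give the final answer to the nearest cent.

$44,446.78

1 Jan – 14 Feb 2014: 45 days at 0.7% → $4,325,000 × 0.7% × 45/365 = $3,732.5342
15 Feb – 27 Mar 2014: 41 days at 1.1% → $4,325,000 × 1.1% × 41/365 = $5,344.0411
28 Mar – 19 Jul 2014: 114 days at 1.75% → $4,325,000 × 1.75% × 114/365 = $23,639.3836
20 Jul – 31 Dec 2014: 165 days at 0.6% → $4,325,000 × 0.6% × 165/365 = $11,730.8219
Total = $44,446.7808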